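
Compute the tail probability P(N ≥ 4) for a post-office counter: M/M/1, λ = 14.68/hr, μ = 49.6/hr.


ρ = 14.68/49.6 = 0.2960
P(N ≥ n) = ρ^n = 0.2960^4 = 0.007673

Final: 0.007673


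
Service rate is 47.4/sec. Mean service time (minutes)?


Mean service time = 1/μ = 1/47.4 second = 0.02110 second
In minutes: 0.02110 × 0.0166667 = 0.0003516 min

Final: 0.0003516 min


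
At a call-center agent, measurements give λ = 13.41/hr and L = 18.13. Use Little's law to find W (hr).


W = L/λ = 18.13/13.41 = 1.3520 hr

Final: 1.3520 hr


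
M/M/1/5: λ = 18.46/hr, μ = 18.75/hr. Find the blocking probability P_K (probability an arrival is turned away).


ρ = λ/μ = 18.46/18.75 = 0.9845
P_K = (1−ρ)ρ^K/(1−ρ^(K+1)) = (0.01547·0.925022)/(1 − 0.910715)
= 0.014307/0.089285 = 0.160240

Final: 0.160240


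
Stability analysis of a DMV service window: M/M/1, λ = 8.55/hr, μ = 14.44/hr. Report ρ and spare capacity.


Total capacity cμ = 1·14.44 = 14.44/hr
ρ = λ/(cμ) = 8.55/14.44 = 0.5921
Stable ⇔ ρ < 1: YES
Spare capacity = cμ − λ = 14.44 − 8.55 = 5.89/hr

Final: ρ = 0.5921; stable; margin = 5.89/hr


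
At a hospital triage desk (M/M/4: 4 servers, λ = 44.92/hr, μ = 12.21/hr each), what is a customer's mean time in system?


a = 3.6790; ρ = 0.9197; P₀ = 0.008707
Lq = P₀·a^c·ρ/(c!(1−ρ)²) = 9.48900
Wq = Lq/λ = 9.48900/44.92 = 0.21124 hr
W = Wq + 1/μ = 0.21124 + 0.08190 = 0.29314 hr

Final: 0.29314 hr


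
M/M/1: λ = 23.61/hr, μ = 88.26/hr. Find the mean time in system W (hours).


W = 1/(μ−λ) = 1/(88.26 − 23.61) = 1/64.65 = 0.01547 hr

Final: 0.01547 hr


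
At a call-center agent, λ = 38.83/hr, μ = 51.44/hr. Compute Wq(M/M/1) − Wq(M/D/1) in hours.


ρ = 38.83/51.44 = 0.7549
Wq(M/M/1) = ρ/(μ−λ) = 0.7549/12.61 = 0.05986 hr
Wq(M/D/1) = ρ/(2(μ−λ)) = 0.02993 hr
Savings = 0.05986 − 0.02993 = 0.02993 hr

Final: 0.02993 hr


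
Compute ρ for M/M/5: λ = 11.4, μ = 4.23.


ρ = λ/(cμ) = 11.4/(5·4.23) = 11.4/21.15 = 0.5390

Final: 0.5390


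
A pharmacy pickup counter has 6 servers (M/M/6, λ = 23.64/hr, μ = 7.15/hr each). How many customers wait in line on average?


a = λ/μ = 3.3063; ρ = a/6 = 0.5510
P₀ = 0.035576
Lq = P₀·a^c·ρ / (c!·(1−ρ)²) = 0.035576·1306.31701·0.5510/(720·0.20156)
= 0.17647

Final: 0.17647


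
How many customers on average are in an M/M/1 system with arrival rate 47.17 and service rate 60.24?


ρ = λ/μ = 47.17/60.24 = 0.7830
L = ρ/(1−ρ) = 0.7830/(1 − 0.7830) = 0.7830/0.2170 = 3.6090

Final: 3.6090


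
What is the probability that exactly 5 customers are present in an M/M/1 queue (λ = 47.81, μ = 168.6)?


ρ = 47.81/168.6 = 0.2836
P_n = (1−ρ)·ρ^n = (1 − 0.2836)·0.2836^5 = 0.7164·0.001834 = 0.001314

Final: 0.001314


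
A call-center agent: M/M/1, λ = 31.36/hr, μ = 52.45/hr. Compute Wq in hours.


ρ = 31.36/52.45 = 0.5979
Wq = ρ/(μ−λ) = 0.5979/(52.45 − 31.36) = 0.5979/21.09 = 0.02835 hr

Final: 0.02835 hr


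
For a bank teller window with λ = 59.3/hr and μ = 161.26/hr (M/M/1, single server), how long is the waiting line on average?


ρ = 59.3/161.26 = 0.3677
Lq = ρ²/(1−ρ) = 0.1352/0.6323 = 0.2139

Final: 0.2139


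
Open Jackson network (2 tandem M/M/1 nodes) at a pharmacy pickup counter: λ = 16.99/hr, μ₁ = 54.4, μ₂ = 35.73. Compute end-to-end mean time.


Each node sees arrival rate λ = 16.99/hr (tandem ⇒ throughput preserved).
W₁ = 1/(μ₁−λ) = 1/(54.4−16.99) = 0.02673 hr
W₂ = 1/(μ₂−λ) = 1/(35.73−16.99) = 0.05336 hr
W_total = W₁ + W₂ = 0.02673 + 0.05336 = 0.08009 hr

Final: 0.08009 hr


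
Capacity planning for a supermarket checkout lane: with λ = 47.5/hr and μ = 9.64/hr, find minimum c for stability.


Stability requires cμ > λ ⇔ c > λ/μ.
λ/μ = 47.5/9.64 = 4.9274
Minimum integer c = ⌊4.9274⌋ + 1 = 5
Check: 5·9.64 = 48.20 > 47.5, while 4·9.64 = 38.56 ≤ 47.5

Final: 5 servers


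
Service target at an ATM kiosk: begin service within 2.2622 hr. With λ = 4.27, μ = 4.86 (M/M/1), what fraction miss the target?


ρ = 4.27/4.86 = 0.8786
P(Wq > t) = ρ·e^{−(μ−λ)t} = 0.8786·e^{−1.3347}
= 0.8786·0.263238 = 0.231281

Final: 0.231281


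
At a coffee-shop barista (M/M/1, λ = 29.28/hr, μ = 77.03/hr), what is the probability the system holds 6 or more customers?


ρ = 29.28/77.03 = 0.3801
P(N ≥ n) = ρ^n = 0.3801^6 = 0.003016

Final: 0.003016


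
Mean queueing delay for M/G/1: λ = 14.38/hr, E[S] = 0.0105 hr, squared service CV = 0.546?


ρ = λ·E[S] = 14.38·0.0105 = 0.1510
E[S²] = E[S]²(1+C_s²) = 0.0105²·(1+0.546) = 0.0001704
Wq = λ·E[S²]/(2(1−ρ)) = 14.38·0.0001704/(2·0.8490) = 0.001443 hr

Final: 0.001443 hr


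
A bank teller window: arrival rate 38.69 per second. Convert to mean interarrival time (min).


Mean interarrival time = 1/λ = 1/38.69 second = 0.02585 second
In minutes: 0.02585 × 0.0166667 = 0.0004308 min

Final: 0.0004308 min


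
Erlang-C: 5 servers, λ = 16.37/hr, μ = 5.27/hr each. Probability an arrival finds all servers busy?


a = λ/μ = 3.1063; ρ = a/5 = 0.6213
P₀ = 0.041377 (from M/M/c formula)
C(c,a) = [a^c/(c!(1−ρ))]·P₀ = [289.19469/(120·0.3787)]·0.041377
= 6.36296·0.041377 = 0.263279

Final: 0.263279


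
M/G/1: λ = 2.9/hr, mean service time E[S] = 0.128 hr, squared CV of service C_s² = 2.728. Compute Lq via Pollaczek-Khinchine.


ρ = λ·E[S] = 2.9·0.128 = 0.3712
Lq = ρ²(1+C_s²)/(2(1−ρ)) = 0.1378·(1+2.728)/(2·0.6288)
= 0.1378·3.7280/1.2576 = 0.40846

Final: 0.40846


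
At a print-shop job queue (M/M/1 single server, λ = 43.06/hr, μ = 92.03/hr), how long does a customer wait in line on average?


ρ = 43.06/92.03 = 0.4679
Wq = ρ/(μ−λ) = 0.4679/(92.03 − 43.06) = 0.4679/48.97 = 0.009555 hr

Final: 0.009555 hr


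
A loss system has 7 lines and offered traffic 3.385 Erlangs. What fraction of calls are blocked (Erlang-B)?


B(c,a) = (a^c/c!) / Σ_{k=0}^{c} a^k/k!
a^7/7! = 1.010369
Σ terms (k=0..7): 1.00000 + 3.38500 + 5.72911 + 6.46435 + 5.47046 + 3.70350 + 2.08939 + 1.01037 = 28.852174
B = 1.010369/28.852174 = 0.035019

Final: 0.035019


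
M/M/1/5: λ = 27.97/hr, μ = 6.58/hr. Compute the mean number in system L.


ρ = 27.97/6.58 = 4.2508
L = ρ[1 − (K+1)ρ^K + Kρ^(K+1)] / [(1−ρ)(1−ρ^(K+1))]
Numerator: 4.2508·(1 − 6·1387.819111 + 5·5899.285797) = 89990.772868
Denominator: (-3.2508)·(-5898.285797) = 19173.910821
L = 89990.772868/19173.910821 = 4.6934

Final: 4.6934


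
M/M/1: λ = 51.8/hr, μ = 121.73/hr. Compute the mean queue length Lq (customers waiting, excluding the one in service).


ρ = 51.8/121.73 = 0.4255
Lq = ρ²/(1−ρ) = 0.1811/0.5745 = 0.3152

Final: 0.3152


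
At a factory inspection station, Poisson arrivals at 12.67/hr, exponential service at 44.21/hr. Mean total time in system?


W = 1/(μ−λ) = 1/(44.21 − 12.67) = 1/31.54 = 0.03171 hr

Final: 0.03171 hr


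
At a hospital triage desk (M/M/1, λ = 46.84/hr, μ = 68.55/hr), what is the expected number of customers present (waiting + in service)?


ρ = λ/μ = 46.84/68.55 = 0.6833
L = ρ/(1−ρ) = 0.6833/(1 − 0.6833) = 0.6833/0.3167 = 2.1575

Final: 2.1575


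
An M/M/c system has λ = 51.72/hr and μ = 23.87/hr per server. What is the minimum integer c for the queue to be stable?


Stability requires cμ > λ ⇔ c > λ/μ.
λ/μ = 51.72/23.87 = 2.1667
Minimum integer c = ⌊2.1667⌋ + 1 = 3
Check: 3·23.87 = 71.61 > 51.72, while 2·23.87 = 47.74 ≤ 51.72

Final: 3 servers


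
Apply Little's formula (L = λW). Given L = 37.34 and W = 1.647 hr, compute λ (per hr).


λ = L/W = 37.34/1.647 = 22.6715 /hr

Final: 22.6715 /hr


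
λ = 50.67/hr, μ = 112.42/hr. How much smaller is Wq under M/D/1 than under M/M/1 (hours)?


ρ = 50.67/112.42 = 0.4507
Wq(M/M/1) = ρ/(μ−λ) = 0.4507/61.75 = 0.007299 hr
Wq(M/D/1) = ρ/(2(μ−λ)) = 0.003650 hr
Savings = 0.007299 − 0.003650 = 0.003650 hr

Final: 0.003650 hr


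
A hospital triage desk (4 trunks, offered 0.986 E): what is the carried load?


B(4,0.986) = 0.014743 (Erlang-B)
Carried load = a(1 − B) = 0.986·(1 − 0.014743) = 0.986·0.985257 = 0.9715 E

Final: 0.9715 Erlangs


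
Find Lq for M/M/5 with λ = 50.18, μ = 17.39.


a = λ/μ = 2.8856; ρ = a/5 = 0.5771
P₀ = 0.052954
Lq = P₀·a^c·ρ / (c!·(1−ρ)²) = 0.052954·200.05775·0.5771/(120·0.17883)
= 0.28490

Final: 0.28490


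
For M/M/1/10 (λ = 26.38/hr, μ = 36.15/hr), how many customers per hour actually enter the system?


ρ = 0.7297; P_K = (1−ρ)ρ^10/(1−ρ^11) = 0.011946
λ_eff = λ(1 − P_K) = 26.38·(1 − 0.011946) = 26.38·0.988054 = 26.0649 /hr

Final: 26.0649 /hr


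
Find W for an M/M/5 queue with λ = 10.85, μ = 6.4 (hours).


a = 1.6953; ρ = 0.3391; P₀ = 0.182977
Lq = P₀·a^c·ρ/(c!(1−ρ)²) = 0.01657
Wq = Lq/λ = 0.01657/10.85 = 0.001528 hr
W = Wq + 1/μ = 0.001528 + 0.15625 = 0.15778 hr

Final: 0.15778 hr


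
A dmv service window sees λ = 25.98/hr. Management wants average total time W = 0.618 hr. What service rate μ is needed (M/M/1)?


W = 1/(μ−λ) ⇒ μ − λ = 1/W = 1/0.618 = 1.6181
μ = λ + 1/W = 25.98 + 1.6181 = 27.5981 per hr

Final: 27.5981 /hr


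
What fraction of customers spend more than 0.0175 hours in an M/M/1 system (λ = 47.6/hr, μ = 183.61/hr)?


W ~ Exponential(μ−λ) for M/M/1.
μ − λ = 183.61 − 47.6 = 136.0100
P(W > t) = e^{−(μ−λ)t} = e^{−2.3802} = 0.092534

Final: 0.092534


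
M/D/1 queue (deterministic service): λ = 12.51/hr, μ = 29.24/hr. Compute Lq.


ρ = 12.51/29.24 = 0.4278
M/D/1: Lq = ρ²/(2(1−ρ)) = 0.1830/(2·0.5722) = 0.15996

Final: 0.15996


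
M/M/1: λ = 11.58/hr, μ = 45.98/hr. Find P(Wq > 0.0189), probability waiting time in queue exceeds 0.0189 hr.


ρ = 11.58/45.98 = 0.2518
P(Wq > t) = ρ·e^{−(μ−λ)t} = 0.2518·e^{−0.6502}
= 0.2518·0.521962 = 0.131455

Final: 0.131455


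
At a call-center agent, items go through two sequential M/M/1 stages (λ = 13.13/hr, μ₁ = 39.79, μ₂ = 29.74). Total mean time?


Each node sees arrival rate λ = 13.13/hr (tandem ⇒ throughput preserved).
W₁ = 1/(μ₁−λ) = 1/(39.79−13.13) = 0.03751 hr
W₂ = 1/(μ₂−λ) = 1/(29.74−13.13) = 0.06020 hr
W_total = W₁ + W₂ = 0.03751 + 0.06020 = 0.09771 hr

Final: 0.09771 hr


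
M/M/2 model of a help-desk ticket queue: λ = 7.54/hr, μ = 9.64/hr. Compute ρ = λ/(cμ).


ρ = λ/(cμ) = 7.54/(2·9.64) = 7.54/19.28 = 0.3911

Final: 0.3911


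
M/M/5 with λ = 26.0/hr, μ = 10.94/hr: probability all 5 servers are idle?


a = λ/μ = 26.0/10.94 = 2.3766; ρ = a/c = 0.4753
Σ_{k=0}^{4} a^k/k! (terms k=0..4) = 1.00000 + 2.37660 + 2.82411 + 2.23726 + 1.32927 = 9.76724
Tail: a^5/(5!(1−ρ)) = 75.81936/(120·0.5247) = 1.20422
P₀ = 1/(9.76724 + 1.20422) = 1/10.97146 = 0.091146

Final: 0.091146


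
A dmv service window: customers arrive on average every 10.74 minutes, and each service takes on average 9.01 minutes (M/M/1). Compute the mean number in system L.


λ = 60/10.74 = 5.5866 /hr
μ = 60/9.01 = 6.6593 /hr
ρ = λ/μ = 5.5866/6.6593 = 0.8389
L = ρ/(1−ρ) = 0.8389/0.1611 = 5.2081

Final: 5.2081


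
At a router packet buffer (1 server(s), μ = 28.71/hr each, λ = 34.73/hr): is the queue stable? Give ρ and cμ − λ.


Total capacity cμ = 1·28.71 = 28.71/hr
ρ = λ/(cμ) = 34.73/28.71 = 1.2097
Stable ⇔ ρ < 1: NO
Spare capacity = cμ − λ = 28.71 − 34.73 = -6.02/hr

Final: ρ = 1.2097; unstable; margin = -6.02/hr


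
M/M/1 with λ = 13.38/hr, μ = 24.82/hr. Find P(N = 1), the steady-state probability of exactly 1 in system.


ρ = 13.38/24.82 = 0.5391
P_n = (1−ρ)·ρ^n = (1 − 0.5391)·0.5391^1 = 0.4609·0.539081 = 0.248473

Final: 0.248473


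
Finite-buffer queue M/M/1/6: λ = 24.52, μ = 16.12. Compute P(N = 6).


ρ = λ/μ = 24.52/16.12 = 1.5211
P_K = (1−ρ)ρ^K/(1−ρ^(K+1)) = (-0.5211·12.386043)/(1 − 18.840308)
= -6.454265/-17.840308 = 0.361780

Final: 0.361780


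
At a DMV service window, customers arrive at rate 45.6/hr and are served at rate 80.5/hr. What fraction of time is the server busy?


ρ = λ/μ = 45.6/80.5 = 0.5665

Final: 0.5665


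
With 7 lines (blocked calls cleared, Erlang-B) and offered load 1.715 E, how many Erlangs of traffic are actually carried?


B(7,1.715) = 0.001559 (Erlang-B)
Carried load = a(1 − B) = 1.715·(1 − 0.001559) = 1.715·0.998441 = 1.7123 E

Final: 1.7123 Erlangs


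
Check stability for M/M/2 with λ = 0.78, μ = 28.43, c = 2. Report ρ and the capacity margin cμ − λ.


Total capacity cμ = 2·28.43 = 56.86/hr
ρ = λ/(cμ) = 0.78/56.86 = 0.01372
Stable ⇔ ρ < 1: YES
Spare capacity = cμ − λ = 56.86 − 0.78 = 56.08/hr

Final: ρ = 0.01372; stable; margin = 56.08/hr


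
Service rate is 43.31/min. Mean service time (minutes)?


Mean service time = 1/μ = 1/43.31 minute = 0.02309 minute
In minutes: 0.02309 × 1 = 0.02309 min

Final: 0.02309 min


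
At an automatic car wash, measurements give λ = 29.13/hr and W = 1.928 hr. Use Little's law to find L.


L = λW = 29.13·1.928 = 56.1626

Final: 56.1626


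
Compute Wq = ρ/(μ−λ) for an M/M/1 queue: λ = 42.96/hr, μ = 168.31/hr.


ρ = 42.96/168.31 = 0.2552
Wq = ρ/(μ−λ) = 0.2552/(168.31 − 42.96) = 0.2552/125.35 = 0.002036 hr

Final: 0.002036 hr


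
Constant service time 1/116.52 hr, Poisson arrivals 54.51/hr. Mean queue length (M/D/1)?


ρ = 54.51/116.52 = 0.4678
M/D/1: Lq = ρ²/(2(1−ρ)) = 0.2189/(2·0.5322) = 0.20562

Final: 0.20562


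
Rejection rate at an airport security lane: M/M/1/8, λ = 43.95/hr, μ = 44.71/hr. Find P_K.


ρ = λ/μ = 43.95/44.71 = 0.9830
P_K = (1−ρ)ρ^K/(1−ρ^(K+1)) = (0.01700·0.871834)/(1 − 0.857014)
= 0.014820/0.142986 = 0.103645

Final: 0.103645


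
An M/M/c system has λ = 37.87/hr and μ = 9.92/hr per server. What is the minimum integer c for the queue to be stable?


Stability requires cμ > λ ⇔ c > λ/μ.
λ/μ = 37.87/9.92 = 3.8175
Minimum integer c = ⌊3.8175⌋ + 1 = 4
Check: 4·9.92 = 39.68 > 37.87, while 3·9.92 = 29.76 ≤ 37.87

Final: 4 servers


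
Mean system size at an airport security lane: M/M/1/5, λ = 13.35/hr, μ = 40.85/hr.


ρ = 13.35/40.85 = 0.3268
L = ρ[1 − (K+1)ρ^K + Kρ^(K+1)] / [(1−ρ)(1−ρ^(K+1))]
Numerator: 0.3268·(1 − 6·0.003728 + 5·0.001218) = 0.321487
Denominator: (0.6732)·(0.998782) = 0.672374
L = 0.321487/0.672374 = 0.4781

Final: 0.4781


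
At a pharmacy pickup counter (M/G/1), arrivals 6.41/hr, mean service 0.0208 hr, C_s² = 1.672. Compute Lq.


ρ = λ·E[S] = 6.41·0.0208 = 0.1333
Lq = ρ²(1+C_s²)/(2(1−ρ)) = 0.01778·(1+1.672)/(2·0.8667)
= 0.01778·2.6720/1.7333 = 0.02740

Final: 0.02740


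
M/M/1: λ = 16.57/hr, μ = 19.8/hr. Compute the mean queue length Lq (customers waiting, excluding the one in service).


ρ = 16.57/19.8 = 0.8369
Lq = ρ²/(1−ρ) = 0.7003/0.1631 = 4.2932

Final: 4.2932


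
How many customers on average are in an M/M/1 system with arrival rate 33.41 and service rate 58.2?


ρ = λ/μ = 33.41/58.2 = 0.5741
L = ρ/(1−ρ) = 0.5741/(1 − 0.5741) = 0.5741/0.4259 = 1.3477

Final: 1.3477


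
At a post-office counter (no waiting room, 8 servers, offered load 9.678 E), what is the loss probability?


B(c,a) = (a^c/c!) / Σ_{k=0}^{c} a^k/k!
a^8/8! = 1908.817547
Σ terms (k=0..8): 1.00000 + 9.67800 + 46.83184 + 151.07952 + 365.53690 + 707.53323 + 1141.25110 + 1577.86117 + 1908.81755 = 5909.589318
B = 1908.817547/5909.589318 = 0.323003

Final: 0.323003


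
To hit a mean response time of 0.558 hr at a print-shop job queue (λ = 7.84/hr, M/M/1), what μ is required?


W = 1/(μ−λ) ⇒ μ − λ = 1/W = 1/0.558 = 1.7921
μ = λ + 1/W = 7.84 + 1.7921 = 9.6321 per hr

Final: 9.6321 /hr


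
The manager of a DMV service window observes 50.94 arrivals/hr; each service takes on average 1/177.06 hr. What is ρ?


ρ = λ/μ = 50.94/177.06 = 0.2877

Final: 0.2877


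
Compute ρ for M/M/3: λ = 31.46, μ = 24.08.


ρ = λ/(cμ) = 31.46/(3·24.08) = 31.46/72.24 = 0.4355

Final: 0.4355


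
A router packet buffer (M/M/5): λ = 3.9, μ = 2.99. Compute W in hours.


a = 1.3043; ρ = 0.2609; P₀ = 0.271147
Lq = P₀·a^c·ρ/(c!(1−ρ)²) = 0.004074
Wq = Lq/λ = 0.004074/3.9 = 0.001044 hr
W = Wq + 1/μ = 0.001044 + 0.33445 = 0.33549 hr

Final: 0.33549 hr


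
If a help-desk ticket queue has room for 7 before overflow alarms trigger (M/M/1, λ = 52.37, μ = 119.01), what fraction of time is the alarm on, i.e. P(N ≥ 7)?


ρ = 52.37/119.01 = 0.4400
P(N ≥ n) = ρ^n = 0.4400^7 = 0.003195

Final: 0.003195


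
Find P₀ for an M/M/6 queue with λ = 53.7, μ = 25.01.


a = λ/μ = 53.7/25.01 = 2.1471; ρ = a/c = 0.3579
Σ_{k=0}^{5} a^k/k! (terms k=0..5) = 1.00000 + 2.14714 + 2.30511 + 1.64980 + 0.88559 + 0.38030 = 8.36793
Tail: a^6/(6!(1−ρ)) = 97.98590/(720·0.6421) = 0.21193
P₀ = 1/(8.36793 + 0.21193) = 1/8.57986 = 0.116552

Final: 0.116552


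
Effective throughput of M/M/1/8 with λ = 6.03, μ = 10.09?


ρ = 0.5976; P_K = (1−ρ)ρ^8/(1−ρ^9) = 0.006611
λ_eff = λ(1 − P_K) = 6.03·(1 − 0.006611) = 6.03·0.993389 = 5.9901 /hr

Final: 5.9901 /hr


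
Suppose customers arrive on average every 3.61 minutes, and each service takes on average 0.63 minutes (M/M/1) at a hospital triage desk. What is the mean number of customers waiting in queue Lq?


λ = 60/3.61 = 16.6205 /hr
μ = 60/0.63 = 95.2381 /hr
ρ = λ/μ = 16.6205/95.2381 = 0.1745
Lq = ρ²/(1−ρ) = 0.03046/0.8255 = 0.03689

Final: 0.03689


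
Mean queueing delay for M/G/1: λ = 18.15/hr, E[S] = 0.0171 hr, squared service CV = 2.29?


ρ = λ·E[S] = 18.15·0.0171 = 0.3104
E[S²] = E[S]²(1+C_s²) = 0.0171²·(1+2.29) = 0.0009620
Wq = λ·E[S²]/(2(1−ρ)) = 18.15·0.0009620/(2·0.6896) = 0.01266 hr

Final: 0.01266 hr


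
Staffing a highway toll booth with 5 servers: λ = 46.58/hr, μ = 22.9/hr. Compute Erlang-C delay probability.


a = λ/μ = 2.0341; ρ = a/5 = 0.4068
P₀ = 0.129739 (from M/M/c formula)
C(c,a) = [a^c/(c!(1−ρ))]·P₀ = [34.81930/(120·0.5932)]·0.129739
= 0.48916·0.129739 = 0.063462

Final: 0.063462


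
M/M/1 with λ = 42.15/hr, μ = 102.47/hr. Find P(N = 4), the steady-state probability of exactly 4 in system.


ρ = 42.15/102.47 = 0.4113
P_n = (1−ρ)·ρ^n = (1 − 0.4113)·0.4113^4 = 0.5887·0.028629 = 0.016853

Final: 0.016853


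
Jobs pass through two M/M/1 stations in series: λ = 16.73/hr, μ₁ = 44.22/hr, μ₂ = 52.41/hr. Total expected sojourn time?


Each node sees arrival rate λ = 16.73/hr (tandem ⇒ throughput preserved).
W₁ = 1/(μ₁−λ) = 1/(44.22−16.73) = 0.03638 hr
W₂ = 1/(μ₂−λ) = 1/(52.41−16.73) = 0.02803 hr
W_total = W₁ + W₂ = 0.03638 + 0.02803 = 0.06440 hr

Final: 0.06440 hr


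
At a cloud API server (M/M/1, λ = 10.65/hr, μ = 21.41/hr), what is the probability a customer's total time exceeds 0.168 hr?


W ~ Exponential(μ−λ) for M/M/1.
μ − λ = 21.41 − 10.65 = 10.7600
P(W > t) = e^{−(μ−λ)t} = e^{−1.8077} = 0.164034

Final: 0.164034


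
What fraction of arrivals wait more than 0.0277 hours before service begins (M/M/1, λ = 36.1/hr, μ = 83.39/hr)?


ρ = 36.1/83.39 = 0.4329
P(Wq > t) = ρ·e^{−(μ−λ)t} = 0.4329·e^{−1.3099}
= 0.4329·0.269838 = 0.116814

Final: 0.116814


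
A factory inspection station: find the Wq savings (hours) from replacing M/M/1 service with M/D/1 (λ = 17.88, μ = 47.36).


ρ = 17.88/47.36 = 0.3775
Wq(M/M/1) = ρ/(μ−λ) = 0.3775/29.48 = 0.01281 hr
Wq(M/D/1) = ρ/(2(μ−λ)) = 0.006403 hr
Savings = 0.01281 − 0.006403 = 0.006403 hr

Final: 0.006403 hr


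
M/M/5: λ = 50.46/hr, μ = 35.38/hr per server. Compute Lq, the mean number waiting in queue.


a = λ/μ = 1.4262; ρ = a/5 = 0.2852
P₀ = 0.239922
Lq = P₀·a^c·ρ / (c!·(1−ρ)²) = 0.239922·5.90129·0.2852/(120·0.51087)
= 0.006588

Final: 0.006588


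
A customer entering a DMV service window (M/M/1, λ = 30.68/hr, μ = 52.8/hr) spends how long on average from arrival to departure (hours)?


W = 1/(μ−λ) = 1/(52.8 − 30.68) = 1/22.12 = 0.04521 hr

Final: 0.04521 hr


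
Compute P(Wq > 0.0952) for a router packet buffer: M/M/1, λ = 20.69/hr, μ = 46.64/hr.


ρ = 20.69/46.64 = 0.4436
P(Wq > t) = ρ·e^{−(μ−λ)t} = 0.4436·e^{−2.4704}
= 0.4436·0.084548 = 0.037506

Final: 0.037506


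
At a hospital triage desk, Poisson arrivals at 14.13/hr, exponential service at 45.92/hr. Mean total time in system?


W = 1/(μ−λ) = 1/(45.92 − 14.13) = 1/31.79 = 0.03146 hr

Final: 0.03146 hr


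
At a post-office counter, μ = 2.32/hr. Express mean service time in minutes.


Mean service time = 1/μ = 1/2.32 hour = 0.43103 hour
In minutes: 0.43103 × 60 = 25.8621 min

Final: 25.8621 min


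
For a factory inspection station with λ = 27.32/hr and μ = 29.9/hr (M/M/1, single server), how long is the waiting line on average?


ρ = 27.32/29.9 = 0.9137
Lq = ρ²/(1−ρ) = 0.8349/0.08629 = 9.6754

Final: 9.6754


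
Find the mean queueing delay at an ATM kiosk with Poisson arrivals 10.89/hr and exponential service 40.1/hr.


ρ = 10.89/40.1 = 0.2716
Wq = ρ/(μ−λ) = 0.2716/(40.1 − 10.89) = 0.2716/29.21 = 0.009297 hr

Final: 0.009297 hr


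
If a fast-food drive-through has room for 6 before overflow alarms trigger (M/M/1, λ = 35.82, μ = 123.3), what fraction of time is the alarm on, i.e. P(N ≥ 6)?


ρ = 35.82/123.3 = 0.2905
P(N ≥ n) = ρ^n = 0.2905^6 = 0.0006011

Final: 0.0006011


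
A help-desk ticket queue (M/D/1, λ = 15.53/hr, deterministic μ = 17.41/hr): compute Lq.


ρ = 15.53/17.41 = 0.8920
M/D/1: Lq = ρ²/(2(1−ρ)) = 0.7957/(2·0.1080) = 3.68431

Final: 3.68431


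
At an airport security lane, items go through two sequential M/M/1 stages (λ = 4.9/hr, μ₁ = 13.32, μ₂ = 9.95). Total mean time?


Each node sees arrival rate λ = 4.9/hr (tandem ⇒ throughput preserved).
W₁ = 1/(μ₁−λ) = 1/(13.32−4.9) = 0.11876 hr
W₂ = 1/(μ₂−λ) = 1/(9.95−4.9) = 0.19802 hr
W_total = W₁ + W₂ = 0.11876 + 0.19802 = 0.31678 hr

Final: 0.31678 hr


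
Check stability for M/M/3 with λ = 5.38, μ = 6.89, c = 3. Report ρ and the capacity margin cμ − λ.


Total capacity cμ = 3·6.89 = 20.67/hr
ρ = λ/(cμ) = 5.38/20.67 = 0.2603
Stable ⇔ ρ < 1: YES
Spare capacity = cμ − λ = 20.67 − 5.38 = 15.29/hr

Final: ρ = 0.2603; stable; margin = 15.29/hr


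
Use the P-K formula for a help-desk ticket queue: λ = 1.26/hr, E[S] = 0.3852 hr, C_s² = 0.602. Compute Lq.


ρ = λ·E[S] = 1.26·0.3852 = 0.4854
Lq = ρ²(1+C_s²)/(2(1−ρ)) = 0.2356·(1+0.602)/(2·0.5146)
= 0.2356·1.6020/1.0293 = 0.36664

Final: 0.36664


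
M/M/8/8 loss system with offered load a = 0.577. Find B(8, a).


B(c,a) = (a^c/c!) / Σ_{k=0}^{c} a^k/k!
a^8/8! = 0.0000003047
Σ terms (k=0..8): 1.00000 + 0.57700 + 0.16646 + 0.03202 + 0.004618 + 0.0005330 + 0.00005125 + 0.000004225 + 0.0000003047 = 1.780688
B = 0.0000003047/1.780688 = 0.0000001711

Final: 0.0000001711


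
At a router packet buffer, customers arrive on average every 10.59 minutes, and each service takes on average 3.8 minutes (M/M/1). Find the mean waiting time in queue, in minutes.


λ = 60/10.59 = 5.6657 /hr
μ = 60/3.8 = 15.7895 /hr
ρ = λ/μ = 5.6657/15.7895 = 0.3588
Wq = ρ/(μ−λ) = 0.3588/(15.7895−5.6657) = 0.03544 hr
In minutes: 0.03544·60 = 2.127 min

Final: 2.127 min


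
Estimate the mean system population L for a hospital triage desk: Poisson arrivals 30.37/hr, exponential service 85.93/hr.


ρ = λ/μ = 30.37/85.93 = 0.3534
L = ρ/(1−ρ) = 0.3534/(1 − 0.3534) = 0.3534/0.6466 = 0.5466

Final: 0.5466


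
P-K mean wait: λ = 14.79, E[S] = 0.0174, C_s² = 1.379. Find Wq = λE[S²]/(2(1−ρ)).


ρ = λ·E[S] = 14.79·0.0174 = 0.2573
E[S²] = E[S]²(1+C_s²) = 0.0174²·(1+1.379) = 0.0007203
Wq = λ·E[S²]/(2(1−ρ)) = 14.79·0.0007203/(2·0.7427) = 0.007172 hr

Final: 0.007172 hr


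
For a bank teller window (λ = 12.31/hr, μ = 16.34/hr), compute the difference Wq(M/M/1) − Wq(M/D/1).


ρ = 12.31/16.34 = 0.7534
Wq(M/M/1) = ρ/(μ−λ) = 0.7534/4.03 = 0.18694 hr
Wq(M/D/1) = ρ/(2(μ−λ)) = 0.09347 hr
Savings = 0.18694 − 0.09347 = 0.09347 hr

Final: 0.09347 hr


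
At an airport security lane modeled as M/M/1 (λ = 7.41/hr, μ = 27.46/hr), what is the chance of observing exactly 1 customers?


ρ = 7.41/27.46 = 0.2698
P_n = (1−ρ)·ρ^n = (1 − 0.2698)·0.2698^1 = 0.7302·0.269847 = 0.197030

Final: 0.197030


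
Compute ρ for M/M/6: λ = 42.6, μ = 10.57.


ρ = λ/(cμ) = 42.6/(6·10.57) = 42.6/63.42 = 0.6717

Final: 0.6717


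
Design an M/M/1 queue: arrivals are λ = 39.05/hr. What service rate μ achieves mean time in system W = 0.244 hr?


W = 1/(μ−λ) ⇒ μ − λ = 1/W = 1/0.244 = 4.0984
μ = λ + 1/W = 39.05 + 4.0984 = 43.1484 per hr

Final: 43.1484 /hr


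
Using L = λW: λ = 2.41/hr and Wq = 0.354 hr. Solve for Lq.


Lq = λWq = 2.41·0.354 = 0.8531

Final: 0.8531


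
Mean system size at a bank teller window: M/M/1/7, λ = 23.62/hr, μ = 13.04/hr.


ρ = 23.62/13.04 = 1.8113
L = ρ[1 − (K+1)ρ^K + Kρ^(K+1)] / [(1−ρ)(1−ρ^(K+1))]
Numerator: 1.8113·(1 − 8·63.975857 + 7·115.882649) = 544.078164
Denominator: (-0.8113)·(-114.882649) = 93.210002
L = 544.078164/93.210002 = 5.8371

Final: 5.8371


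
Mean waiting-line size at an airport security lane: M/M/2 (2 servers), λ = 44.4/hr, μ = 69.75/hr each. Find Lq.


a = λ/μ = 0.6366; ρ = a/2 = 0.3183
P₀ = 0.517129
Lq = P₀·a^c·ρ / (c!·(1−ρ)²) = 0.517129·0.40521·0.3183/(2·0.46474)
= 0.07175

Final: 0.07175


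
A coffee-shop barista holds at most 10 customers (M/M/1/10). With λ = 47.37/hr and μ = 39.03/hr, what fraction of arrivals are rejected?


ρ = λ/μ = 47.37/39.03 = 1.2137
P_K = (1−ρ)ρ^K/(1−ρ^(K+1)) = (-0.2137·6.935030)/(1 − 8.416919)
= -1.481890/-7.416919 = 0.199799

Final: 0.199799


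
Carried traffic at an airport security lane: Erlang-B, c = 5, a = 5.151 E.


B(5,5.151) = 0.296998 (Erlang-B)
Carried load = a(1 − B) = 5.151·(1 − 0.296998) = 5.151·0.703002 = 3.6212 E

Final: 3.6212 Erlangs


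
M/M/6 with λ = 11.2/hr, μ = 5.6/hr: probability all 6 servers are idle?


a = λ/μ = 11.2/5.6 = 2.0000; ρ = a/c = 0.3333
Σ_{k=0}^{5} a^k/k! (terms k=0..5) = 1.00000 + 2.00000 + 2.00000 + 1.33333 + 0.66667 + 0.26667 = 7.26667
Tail: a^6/(6!(1−ρ)) = 64.00000/(720·0.6667) = 0.13333
P₀ = 1/(7.26667 + 0.13333) = 1/7.40000 = 0.135135

Final: 0.135135


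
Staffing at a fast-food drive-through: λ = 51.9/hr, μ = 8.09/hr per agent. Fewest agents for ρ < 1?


Stability requires cμ > λ ⇔ c > λ/μ.
λ/μ = 51.9/8.09 = 6.4153
Minimum integer c = ⌊6.4153⌋ + 1 = 7
Check: 7·8.09 = 56.63 > 51.9, while 6·8.09 = 48.54 ≤ 51.9

Final: 7 servers


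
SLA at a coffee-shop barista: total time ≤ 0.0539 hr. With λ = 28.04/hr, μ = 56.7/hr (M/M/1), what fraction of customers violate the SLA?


W ~ Exponential(μ−λ) for M/M/1.
μ − λ = 56.7 − 28.04 = 28.6600
P(W > t) = e^{−(μ−λ)t} = e^{−1.5448} = 0.213360

Final: 0.213360


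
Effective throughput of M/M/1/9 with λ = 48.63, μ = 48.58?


ρ = 1.0010; P_K = (1−ρ)ρ^9/(1−ρ^10) = 0.100464
λ_eff = λ(1 − P_K) = 48.63·(1 − 0.100464) = 48.63·0.899536 = 43.7445 /hr

Final: 43.7445 /hr


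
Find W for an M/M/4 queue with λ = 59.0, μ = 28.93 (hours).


a = 2.0394; ρ = 0.5099; P₀ = 0.124949
Lq = P₀·a^c·ρ/(c!(1−ρ)²) = 0.19113
Wq = Lq/λ = 0.19113/59.0 = 0.003239 hr
W = Wq + 1/μ = 0.003239 + 0.03457 = 0.03781 hr

Final: 0.03781 hr


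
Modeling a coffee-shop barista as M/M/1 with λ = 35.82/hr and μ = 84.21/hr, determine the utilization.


ρ = λ/μ = 35.82/84.21 = 0.4254

Final: 0.4254


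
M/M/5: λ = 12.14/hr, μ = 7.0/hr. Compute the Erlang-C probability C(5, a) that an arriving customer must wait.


a = λ/μ = 1.7343; ρ = a/5 = 0.3469
P₀ = 0.175912 (from M/M/c formula)
C(c,a) = [a^c/(c!(1−ρ))]·P₀ = [15.68929/(120·0.6531)]·0.175912
= 0.20018·0.175912 = 0.035214

Final: 0.035214


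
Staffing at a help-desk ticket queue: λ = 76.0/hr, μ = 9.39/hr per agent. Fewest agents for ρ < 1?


Stability requires cμ > λ ⇔ c > λ/μ.
λ/μ = 76.0/9.39 = 8.0937
Minimum integer c = ⌊8.0937⌋ + 1 = 9
Check: 9·9.39 = 84.51 > 76.0, while 8·9.39 = 75.12 ≤ 76.0

Final: 9 servers


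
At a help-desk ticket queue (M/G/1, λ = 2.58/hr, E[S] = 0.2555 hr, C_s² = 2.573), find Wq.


ρ = λ·E[S] = 2.58·0.2555 = 0.6592
E[S²] = E[S]²(1+C_s²) = 0.2555²·(1+2.573) = 0.233246
Wq = λ·E[S²]/(2(1−ρ)) = 2.58·0.233246/(2·0.3408) = 0.88286 hr

Final: 0.88286 hr


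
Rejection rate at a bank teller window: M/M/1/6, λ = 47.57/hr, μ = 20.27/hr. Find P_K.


ρ = λ/μ = 47.57/20.27 = 2.3468
P_K = (1−ρ)ρ^K/(1−ρ^(K+1)) = (-1.3468·167.061515)/(1 − 392.062964)
= -225.001449/-391.062964 = 0.575359

Final: 0.575359


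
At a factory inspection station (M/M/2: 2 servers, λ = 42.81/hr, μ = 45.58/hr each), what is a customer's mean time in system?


a = 0.9392; ρ = 0.4696; P₀ = 0.360902
Lq = P₀·a^c·ρ/(c!(1−ρ)²) = 0.26574
Wq = Lq/λ = 0.26574/42.81 = 0.006207 hr
W = Wq + 1/μ = 0.006207 + 0.02194 = 0.02815 hr

Final: 0.02815 hr


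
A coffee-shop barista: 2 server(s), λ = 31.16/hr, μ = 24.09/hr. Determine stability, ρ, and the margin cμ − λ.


Total capacity cμ = 2·24.09 = 48.18/hr
ρ = λ/(cμ) = 31.16/48.18 = 0.6467
Stable ⇔ ρ < 1: YES
Spare capacity = cμ − λ = 48.18 − 31.16 = 17.02/hr

Final: ρ = 0.6467; stable; margin = 17.02/hr


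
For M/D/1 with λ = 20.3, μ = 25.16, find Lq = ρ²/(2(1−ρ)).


ρ = 20.3/25.16 = 0.8068
M/D/1: Lq = ρ²/(2(1−ρ)) = 0.6510/(2·0.1932) = 1.68506

Final: 1.68506


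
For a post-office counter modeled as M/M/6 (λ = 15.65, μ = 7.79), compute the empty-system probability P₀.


a = λ/μ = 15.65/7.79 = 2.0090; ρ = a/c = 0.3348
Σ_{k=0}^{5} a^k/k! (terms k=0..5) = 1.00000 + 2.00899 + 2.01801 + 1.35139 + 0.67873 + 0.27271 = 7.32982
Tail: a^6/(6!(1−ρ)) = 65.74478/(720·0.6652) = 0.13728
P₀ = 1/(7.32982 + 0.13728) = 1/7.46710 = 0.133921

Final: 0.133921


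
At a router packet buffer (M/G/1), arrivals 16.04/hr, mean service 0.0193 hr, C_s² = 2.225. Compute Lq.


ρ = λ·E[S] = 16.04·0.0193 = 0.3096
Lq = ρ²(1+C_s²)/(2(1−ρ)) = 0.09583·(1+2.225)/(2·0.6904)
= 0.09583·3.2250/1.3809 = 0.22382

Final: 0.22382


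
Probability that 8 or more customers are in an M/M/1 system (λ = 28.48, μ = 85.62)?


ρ = 28.48/85.62 = 0.3326
P(N ≥ n) = ρ^n = 0.3326^8 = 0.0001499

Final: 0.0001499


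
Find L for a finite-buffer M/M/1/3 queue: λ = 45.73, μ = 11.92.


ρ = 45.73/11.92 = 3.8364
L = ρ[1 − (K+1)ρ^K + Kρ^(K+1)] / [(1−ρ)(1−ρ^(K+1))]
Numerator: 3.8364·(1 − 4·56.464416 + 3·216.620615) = 1630.490035
Denominator: (-2.8364)·(-215.620615) = 611.588338
L = 1630.490035/611.588338 = 2.6660

Final: 2.6660


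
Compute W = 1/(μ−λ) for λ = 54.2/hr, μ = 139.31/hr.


W = 1/(μ−λ) = 1/(139.31 − 54.2) = 1/85.11 = 0.01175 hr

Final: 0.01175 hr


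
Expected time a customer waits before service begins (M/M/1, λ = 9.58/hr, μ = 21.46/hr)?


ρ = 9.58/21.46 = 0.4464
Wq = ρ/(μ−λ) = 0.4464/(21.46 − 9.58) = 0.4464/11.88 = 0.03758 hr

Final: 0.03758 hr


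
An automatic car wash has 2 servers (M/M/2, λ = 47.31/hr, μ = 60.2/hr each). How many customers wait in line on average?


a = λ/μ = 0.7859; ρ = a/2 = 0.3929
P₀ = 0.435812
Lq = P₀·a^c·ρ / (c!·(1−ρ)²) = 0.435812·0.61761·0.3929/(2·0.36852)
= 0.14350

Final: 0.14350


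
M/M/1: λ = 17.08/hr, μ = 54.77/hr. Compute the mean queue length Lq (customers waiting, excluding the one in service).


ρ = 17.08/54.77 = 0.3118
Lq = ρ²/(1−ρ) = 0.09725/0.6882 = 0.1413

Final: 0.1413


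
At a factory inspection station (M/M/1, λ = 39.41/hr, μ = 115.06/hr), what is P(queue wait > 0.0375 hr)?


ρ = 39.41/115.06 = 0.3425
P(Wq > t) = ρ·e^{−(μ−λ)t} = 0.3425·e^{−2.8369}
= 0.3425·0.058609 = 0.020074

Final: 0.020074


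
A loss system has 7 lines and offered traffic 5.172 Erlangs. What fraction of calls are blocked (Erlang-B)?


B(c,a) = (a^c/c!) / Σ_{k=0}^{c} a^k/k!
a^7/7! = 19.641700
Σ terms (k=0..7): 1.00000 + 5.17200 + 13.37479 + 23.05814 + 29.81418 + 30.83978 + 26.58389 + 19.64170 = 149.484489
B = 19.641700/149.484489 = 0.131396

Final: 0.131396


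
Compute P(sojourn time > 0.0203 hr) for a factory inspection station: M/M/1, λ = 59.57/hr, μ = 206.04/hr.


W ~ Exponential(μ−λ) for M/M/1.
μ − λ = 206.04 − 59.57 = 146.4700
P(W > t) = e^{−(μ−λ)t} = e^{−2.9733} = 0.051132

Final: 0.051132


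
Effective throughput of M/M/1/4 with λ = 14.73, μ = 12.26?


ρ = 1.2015; P_K = (1−ρ)ρ^4/(1−ρ^5) = 0.279209
λ_eff = λ(1 − P_K) = 14.73·(1 − 0.279209) = 14.73·0.720791 = 10.6173 /hr

Final: 10.6173 /hr


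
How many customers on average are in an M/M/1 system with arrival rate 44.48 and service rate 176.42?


ρ = λ/μ = 44.48/176.42 = 0.2521
L = ρ/(1−ρ) = 0.2521/(1 − 0.2521) = 0.2521/0.7479 = 0.3371

Final: 0.3371


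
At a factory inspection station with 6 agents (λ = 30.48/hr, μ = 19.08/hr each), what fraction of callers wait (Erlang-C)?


a = λ/μ = 1.5975; ρ = a/6 = 0.2662
P₀ = 0.202330 (from M/M/c formula)
C(c,a) = [a^c/(c!(1−ρ))]·P₀ = [16.61956/(720·0.7338)]·0.202330
= 0.03146·0.202330 = 0.006365

Final: 0.006365


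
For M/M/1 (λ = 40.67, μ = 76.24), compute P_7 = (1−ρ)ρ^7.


ρ = 40.67/76.24 = 0.5334
P_n = (1−ρ)·ρ^n = (1 − 0.5334)·0.5334^7 = 0.4666·0.012292 = 0.005735

Final: 0.005735


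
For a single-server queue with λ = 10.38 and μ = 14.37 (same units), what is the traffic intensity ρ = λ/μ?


ρ = λ/μ = 10.38/14.37 = 0.7223

Final: 0.7223


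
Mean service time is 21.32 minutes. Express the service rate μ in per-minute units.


μ = 1/(service time) in consistent units.
1 minute = 1 min, so μ = 1/21.32 = 0.04690 per minute

Final: 0.04690 /min


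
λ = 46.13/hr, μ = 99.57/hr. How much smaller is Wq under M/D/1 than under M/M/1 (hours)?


ρ = 46.13/99.57 = 0.4633
Wq(M/M/1) = ρ/(μ−λ) = 0.4633/53.44 = 0.008669 hr
Wq(M/D/1) = ρ/(2(μ−λ)) = 0.004335 hr
Savings = 0.008669 − 0.004335 = 0.004335 hr

Final: 0.004335 hr


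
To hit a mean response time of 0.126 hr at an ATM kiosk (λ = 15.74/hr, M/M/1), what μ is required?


W = 1/(μ−λ) ⇒ μ − λ = 1/W = 1/0.126 = 7.9365
μ = λ + 1/W = 15.74 + 7.9365 = 23.6765 per hr

Final: 23.6765 /hr


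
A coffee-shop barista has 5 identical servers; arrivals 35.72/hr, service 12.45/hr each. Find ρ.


ρ = λ/(cμ) = 35.72/(5·12.45) = 35.72/62.25 = 0.5738

Final: 0.5738


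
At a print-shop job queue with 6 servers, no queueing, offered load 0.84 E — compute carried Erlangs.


B(6,0.84) = 0.0002106 (Erlang-B)
Carried load = a(1 − B) = 0.84·(1 − 0.0002106) = 0.84·0.999789 = 0.8398 E

Final: 0.8398 Erlangs


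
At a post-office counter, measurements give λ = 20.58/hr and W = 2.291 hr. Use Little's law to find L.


L = λW = 20.58·2.291 = 47.1488

Final: 47.1488


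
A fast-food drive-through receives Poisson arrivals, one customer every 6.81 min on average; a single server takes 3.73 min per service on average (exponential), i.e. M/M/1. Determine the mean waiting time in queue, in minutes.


λ = 60/6.81 = 8.8106 /hr
μ = 60/3.73 = 16.0858 /hr
ρ = λ/μ = 8.8106/16.0858 = 0.5477
Wq = ρ/(μ−λ) = 0.5477/(16.0858−8.8106) = 0.07529 hr
In minutes: 0.07529·60 = 4.517 min

Final: 4.517 min


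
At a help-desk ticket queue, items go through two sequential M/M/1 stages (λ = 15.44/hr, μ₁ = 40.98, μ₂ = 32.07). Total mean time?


Each node sees arrival rate λ = 15.44/hr (tandem ⇒ throughput preserved).
W₁ = 1/(μ₁−λ) = 1/(40.98−15.44) = 0.03915 hr
W₂ = 1/(μ₂−λ) = 1/(32.07−15.44) = 0.06013 hr
W_total = W₁ + W₂ = 0.03915 + 0.06013 = 0.09929 hr

Final: 0.09929 hr


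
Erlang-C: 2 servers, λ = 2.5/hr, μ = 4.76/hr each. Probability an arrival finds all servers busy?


a = λ/μ = 0.5252; ρ = a/2 = 0.2626
P₀ = 0.584027 (from M/M/c formula)
C(c,a) = [a^c/(c!(1−ρ))]·P₀ = [0.27585/(2·0.7374)]·0.584027
= 0.18704·0.584027 = 0.109237

Final: 0.109237


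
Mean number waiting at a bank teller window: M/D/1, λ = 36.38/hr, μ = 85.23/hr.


ρ = 36.38/85.23 = 0.4268
M/D/1: Lq = ρ²/(2(1−ρ)) = 0.1822/(2·0.5732) = 0.15894

Final: 0.15894


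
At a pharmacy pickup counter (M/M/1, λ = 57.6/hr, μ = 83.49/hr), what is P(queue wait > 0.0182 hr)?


ρ = 57.6/83.49 = 0.6899
P(Wq > t) = ρ·e^{−(μ−λ)t} = 0.6899·e^{−0.4712}
= 0.6899·0.624254 = 0.430675

Final: 0.430675


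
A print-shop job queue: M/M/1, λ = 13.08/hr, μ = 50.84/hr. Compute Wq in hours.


ρ = 13.08/50.84 = 0.2573
Wq = ρ/(μ−λ) = 0.2573/(50.84 − 13.08) = 0.2573/37.76 = 0.006813 hr

Final: 0.006813 hr


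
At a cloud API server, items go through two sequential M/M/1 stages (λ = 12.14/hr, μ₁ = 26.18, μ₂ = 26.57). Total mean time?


Each node sees arrival rate λ = 12.14/hr (tandem ⇒ throughput preserved).
W₁ = 1/(μ₁−λ) = 1/(26.18−12.14) = 0.07123 hr
W₂ = 1/(μ₂−λ) = 1/(26.57−12.14) = 0.06930 hr
W_total = W₁ + W₂ = 0.07123 + 0.06930 = 0.14053 hr

Final: 0.14053 hr


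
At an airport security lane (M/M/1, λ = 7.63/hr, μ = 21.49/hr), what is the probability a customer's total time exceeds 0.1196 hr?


W ~ Exponential(μ−λ) for M/M/1.
μ − λ = 21.49 − 7.63 = 13.8600
P(W > t) = e^{−(μ−λ)t} = e^{−1.6577} = 0.190585

Final: 0.190585


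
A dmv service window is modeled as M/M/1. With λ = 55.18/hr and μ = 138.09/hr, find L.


ρ = λ/μ = 55.18/138.09 = 0.3996
L = ρ/(1−ρ) = 0.3996/(1 − 0.3996) = 0.3996/0.6004 = 0.6655

Final: 0.6655


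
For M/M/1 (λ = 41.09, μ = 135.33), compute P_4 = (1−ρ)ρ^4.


ρ = 41.09/135.33 = 0.3036
P_n = (1−ρ)·ρ^n = (1 − 0.3036)·0.3036^4 = 0.6964·0.008499 = 0.005918

Final: 0.005918


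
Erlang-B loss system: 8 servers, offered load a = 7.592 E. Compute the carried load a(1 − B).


B(8,7.592) = 0.212678 (Erlang-B)
Carried load = a(1 − B) = 7.592·(1 − 0.212678) = 7.592·0.787322 = 5.9773 E

Final: 5.9773 Erlangs


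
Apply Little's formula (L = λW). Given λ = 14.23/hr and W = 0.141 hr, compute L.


L = λW = 14.23·0.141 = 2.0064

Final: 2.0064


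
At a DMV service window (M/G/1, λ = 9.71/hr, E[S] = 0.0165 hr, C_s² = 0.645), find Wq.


ρ = λ·E[S] = 9.71·0.0165 = 0.1602
E[S²] = E[S]²(1+C_s²) = 0.0165²·(1+0.645) = 0.0004479
Wq = λ·E[S²]/(2(1−ρ)) = 9.71·0.0004479/(2·0.8398) = 0.002589 hr

Final: 0.002589 hr


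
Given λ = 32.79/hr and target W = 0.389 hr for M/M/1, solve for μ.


W = 1/(μ−λ) ⇒ μ − λ = 1/W = 1/0.389 = 2.5707
μ = λ + 1/W = 32.79 + 2.5707 = 35.3607 per hr

Final: 35.3607 /hr


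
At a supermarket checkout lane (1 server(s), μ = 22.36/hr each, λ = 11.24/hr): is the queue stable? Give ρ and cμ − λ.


Total capacity cμ = 1·22.36 = 22.36/hr
ρ = λ/(cμ) = 11.24/22.36 = 0.5027
Stable ⇔ ρ < 1: YES
Spare capacity = cμ − λ = 22.36 − 11.24 = 11.12/hr

Final: ρ = 0.5027; stable; margin = 11.12/hr


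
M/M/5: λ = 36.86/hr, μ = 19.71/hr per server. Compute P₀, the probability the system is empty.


a = λ/μ = 36.86/19.71 = 1.8701; ρ = a/c = 0.3740
Σ_{k=0}^{4} a^k/k! (terms k=0..4) = 1.00000 + 1.87012 + 1.74867 + 1.09007 + 0.50964 = 6.21850
Tail: a^5/(5!(1−ρ)) = 22.87407/(120·0.6260) = 0.30451
P₀ = 1/(6.21850 + 0.30451) = 1/6.52301 = 0.153304

Final: 0.153304
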